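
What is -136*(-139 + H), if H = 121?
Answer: 2448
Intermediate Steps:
-136*(-139 + H) = -136*(-139 + 121) = -136*(-18) = 2448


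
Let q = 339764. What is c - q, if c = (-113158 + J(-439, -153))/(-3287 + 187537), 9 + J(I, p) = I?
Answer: -31300815303/92125 ≈ -3.3976e+5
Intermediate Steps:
J(I, p) = -9 + I
c = -56803/92125 (c = (-113158 + (-9 - 439))/(-3287 + 187537) = (-113158 - 448)/184250 = -113606*1/184250 = -56803/92125 ≈ -0.61659)
c - q = -56803/92125 - 1*339764 = -56803/92125 - 339764 = -31300815303/92125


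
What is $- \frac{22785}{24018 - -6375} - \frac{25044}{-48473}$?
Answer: $- \frac{114431671}{491079963} \approx -0.23302$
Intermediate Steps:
$- \frac{22785}{24018 - -6375} - \frac{25044}{-48473} = - \frac{22785}{24018 + 6375} - - \frac{25044}{48473} = - \frac{22785}{30393} + \frac{25044}{48473} = \left(-22785\right) \frac{1}{30393} + \frac{25044}{48473} = - \frac{7595}{10131} + \frac{25044}{48473} = - \frac{114431671}{491079963}$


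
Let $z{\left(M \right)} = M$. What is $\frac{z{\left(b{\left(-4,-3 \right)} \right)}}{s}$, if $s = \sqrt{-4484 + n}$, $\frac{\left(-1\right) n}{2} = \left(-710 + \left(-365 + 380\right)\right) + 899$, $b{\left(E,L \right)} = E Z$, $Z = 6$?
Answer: $\frac{12 i \sqrt{1223}}{1223} \approx 0.34314 i$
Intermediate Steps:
$b{\left(E,L \right)} = 6 E$ ($b{\left(E,L \right)} = E 6 = 6 E$)
$n = -408$ ($n = - 2 \left(\left(-710 + \left(-365 + 380\right)\right) + 899\right) = - 2 \left(\left(-710 + 15\right) + 899\right) = - 2 \left(-695 + 899\right) = \left(-2\right) 204 = -408$)
$s = 2 i \sqrt{1223}$ ($s = \sqrt{-4484 - 408} = \sqrt{-4892} = 2 i \sqrt{1223} \approx 69.943 i$)
$\frac{z{\left(b{\left(-4,-3 \right)} \right)}}{s} = \frac{6 \left(-4\right)}{2 i \sqrt{1223}} = - 24 \left(- \frac{i \sqrt{1223}}{2446}\right) = \frac{12 i \sqrt{1223}}{1223}$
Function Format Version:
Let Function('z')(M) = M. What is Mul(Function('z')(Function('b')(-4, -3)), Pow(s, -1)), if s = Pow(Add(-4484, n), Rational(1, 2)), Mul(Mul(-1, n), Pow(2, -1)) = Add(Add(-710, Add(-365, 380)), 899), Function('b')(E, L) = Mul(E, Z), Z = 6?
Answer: Mul(Rational(12, 1223), I, Pow(1223, Rational(1, 2))) ≈ Mul(0.34314, I)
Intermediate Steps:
Function('b')(E, L) = Mul(6, E) (Function('b')(E, L) = Mul(E, 6) = Mul(6, E))
n = -408 (n = Mul(-2, Add(Add(-710, Add(-365, 380)), 899)) = Mul(-2, Add(Add(-710, 15), 899)) = Mul(-2, Add(-695, 899)) = Mul(-2, 204) = -408)
s = Mul(2, I, Pow(1223, Rational(1, 2))) (s = Pow(Add(-4484, -408), Rational(1, 2)) = Pow(-4892, Rational(1, 2)) = Mul(2, I, Pow(1223, Rational(1, 2))) ≈ Mul(69.943, I))
Mul(Function('z')(Function('b')(-4, -3)), Pow(s, -1)) = Mul(Mul(6, -4), Pow(Mul(2, I, Pow(1223, Rational(1, 2))), -1)) = Mul(-24, Mul(Rational(-1, 2446), I, Pow(1223, Rational(1, 2)))) = Mul(Rational(12, 1223), I, Pow(1223, Rational(1, 2)))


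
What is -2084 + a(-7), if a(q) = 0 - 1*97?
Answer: -2181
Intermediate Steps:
a(q) = -97 (a(q) = 0 - 97 = -97)
-2084 + a(-7) = -2084 - 97 = -2181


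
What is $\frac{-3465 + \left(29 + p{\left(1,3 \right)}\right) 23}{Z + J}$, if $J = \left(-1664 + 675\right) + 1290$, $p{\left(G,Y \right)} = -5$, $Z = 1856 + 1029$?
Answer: $- \frac{971}{1062} \approx -0.91431$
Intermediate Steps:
$Z = 2885$
$J = 301$ ($J = -989 + 1290 = 301$)
$\frac{-3465 + \left(29 + p{\left(1,3 \right)}\right) 23}{Z + J} = \frac{-3465 + \left(29 - 5\right) 23}{2885 + 301} = \frac{-3465 + 24 \cdot 23}{3186} = \left(-3465 + 552\right) \frac{1}{3186} = \left(-2913\right) \frac{1}{3186} = - \frac{971}{1062}$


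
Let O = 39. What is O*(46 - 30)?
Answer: 624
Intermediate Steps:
O*(46 - 30) = 39*(46 - 30) = 39*16 = 624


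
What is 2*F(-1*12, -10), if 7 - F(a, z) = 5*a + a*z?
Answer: -106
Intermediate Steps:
F(a, z) = 7 - 5*a - a*z (F(a, z) = 7 - (5*a + a*z) = 7 + (-5*a - a*z) = 7 - 5*a - a*z)
2*F(-1*12, -10) = 2*(7 - (-5)*12 - 1*(-1*12)*(-10)) = 2*(7 - 5*(-12) - 1*(-12)*(-10)) = 2*(7 + 60 - 120) = 2*(-53) = -106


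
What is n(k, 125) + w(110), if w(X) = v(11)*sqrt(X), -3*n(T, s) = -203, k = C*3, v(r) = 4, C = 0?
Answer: 203/3 + 4*sqrt(110) ≈ 109.62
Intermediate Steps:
k = 0 (k = 0*3 = 0)
n(T, s) = 203/3 (n(T, s) = -1/3*(-203) = 203/3)
w(X) = 4*sqrt(X)
n(k, 125) + w(110) = 203/3 + 4*sqrt(110)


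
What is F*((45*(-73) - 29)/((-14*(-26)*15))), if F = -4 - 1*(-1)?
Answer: 1657/910 ≈ 1.8209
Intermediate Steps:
F = -3 (F = -4 + 1 = -3)
F*((45*(-73) - 29)/((-14*(-26)*15))) = -3*(45*(-73) - 29)/(-14*(-26)*15) = -3*(-3285 - 29)/(364*15) = -(-9942)/5460 = -3*(-1657/2730) = 1657/910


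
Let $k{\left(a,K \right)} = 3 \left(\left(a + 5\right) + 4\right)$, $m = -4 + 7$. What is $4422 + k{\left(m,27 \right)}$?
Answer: $4458$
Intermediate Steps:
$m = 3$
$k{\left(a,K \right)} = 27 + 3 a$ ($k{\left(a,K \right)} = 3 \left(\left(5 + a\right) + 4\right) = 3 \left(9 + a\right) = 27 + 3 a$)
$4422 + k{\left(m,27 \right)} = 4422 + \left(27 + 3 \cdot 3\right) = 4422 + \left(27 + 9\right) = 4422 + 36 = 4458$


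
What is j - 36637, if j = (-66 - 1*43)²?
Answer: -24756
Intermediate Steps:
j = 11881 (j = (-66 - 43)² = (-109)² = 11881)
j - 36637 = 11881 - 36637 = -24756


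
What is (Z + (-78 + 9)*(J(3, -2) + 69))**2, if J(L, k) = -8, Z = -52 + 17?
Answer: 18011536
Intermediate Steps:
Z = -35
(Z + (-78 + 9)*(J(3, -2) + 69))**2 = (-35 + (-78 + 9)*(-8 + 69))**2 = (-35 - 69*61)**2 = (-35 - 4209)**2 = (-4244)**2 = 18011536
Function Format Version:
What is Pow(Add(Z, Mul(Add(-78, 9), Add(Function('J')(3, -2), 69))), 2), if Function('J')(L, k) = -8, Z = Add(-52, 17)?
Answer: 18011536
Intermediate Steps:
Z = -35
Pow(Add(Z, Mul(Add(-78, 9), Add(Function('J')(3, -2), 69))), 2) = Pow(Add(-35, Mul(Add(-78, 9), Add(-8, 69))), 2) = Pow(Add(-35, Mul(-69, 61)), 2) = Pow(Add(-35, -4209), 2) = Pow(-4244, 2) = 18011536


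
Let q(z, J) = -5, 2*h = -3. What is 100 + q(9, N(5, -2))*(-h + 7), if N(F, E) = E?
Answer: 115/2 ≈ 57.500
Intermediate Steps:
h = -3/2 (h = (½)*(-3) = -3/2 ≈ -1.5000)
100 + q(9, N(5, -2))*(-h + 7) = 100 - 5*(-1*(-3/2) + 7) = 100 - 5*(3/2 + 7) = 100 - 5*17/2 = 100 - 85/2 = 115/2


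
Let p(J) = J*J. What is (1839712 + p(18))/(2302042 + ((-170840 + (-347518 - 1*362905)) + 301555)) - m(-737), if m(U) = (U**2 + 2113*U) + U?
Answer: 873955388801/861167 ≈ 1.0149e+6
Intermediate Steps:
p(J) = J**2
m(U) = U**2 + 2114*U
(1839712 + p(18))/(2302042 + ((-170840 + (-347518 - 1*362905)) + 301555)) - m(-737) = (1839712 + 18**2)/(2302042 + ((-170840 + (-347518 - 1*362905)) + 301555)) - (-737)*(2114 - 737) = (1839712 + 324)/(2302042 + ((-170840 + (-347518 - 362905)) + 301555)) - (-737)*1377 = 1840036/(2302042 + ((-170840 - 710423) + 301555)) - 1*(-1014849) = 1840036/(2302042 + (-881263 + 301555)) + 1014849 = 1840036/(2302042 - 579708) + 1014849 = 1840036/1722334 + 1014849 = 1840036*(1/1722334) + 1014849 = 920018/861167 + 1014849 = 873955388801/861167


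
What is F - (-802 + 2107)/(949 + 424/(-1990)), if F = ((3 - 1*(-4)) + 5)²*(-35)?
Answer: -1586425065/314681 ≈ -5041.4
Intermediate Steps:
F = -5040 (F = ((3 + 4) + 5)²*(-35) = (7 + 5)²*(-35) = 12²*(-35) = 144*(-35) = -5040)
F - (-802 + 2107)/(949 + 424/(-1990)) = -5040 - (-802 + 2107)/(949 + 424/(-1990)) = -5040 - 1305/(949 + 424*(-1/1990)) = -5040 - 1305/(949 - 212/995) = -5040 - 1305/944043/995 = -5040 - 1305*995/944043 = -5040 - 1*432825/314681 = -5040 - 432825/314681 = -1586425065/314681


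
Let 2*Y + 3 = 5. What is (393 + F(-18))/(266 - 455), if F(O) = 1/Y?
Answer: -394/189 ≈ -2.0847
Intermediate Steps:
Y = 1 (Y = -3/2 + (½)*5 = -3/2 + 5/2 = 1)
F(O) = 1 (F(O) = 1/1 = 1)
(393 + F(-18))/(266 - 455) = (393 + 1)/(266 - 455) = 394/(-189) = 394*(-1/189) = -394/189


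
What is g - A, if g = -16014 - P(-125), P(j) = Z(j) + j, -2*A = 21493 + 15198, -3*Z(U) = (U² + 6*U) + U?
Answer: 44239/6 ≈ 7373.2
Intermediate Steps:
Z(U) = -7*U/3 - U²/3 (Z(U) = -((U² + 6*U) + U)/3 = -(U² + 7*U)/3 = -7*U/3 - U²/3)
A = -36691/2 (A = -(21493 + 15198)/2 = -½*36691 = -36691/2 ≈ -18346.)
P(j) = j - j*(7 + j)/3 (P(j) = -j*(7 + j)/3 + j = j - j*(7 + j)/3)
g = -32917/3 (g = -16014 - (-125)*(-4 - 1*(-125))/3 = -16014 - (-125)*(-4 + 125)/3 = -16014 - (-125)*121/3 = -16014 - 1*(-15125/3) = -16014 + 15125/3 = -32917/3 ≈ -10972.)
g - A = -32917/3 - 1*(-36691/2) = -32917/3 + 36691/2 = 44239/6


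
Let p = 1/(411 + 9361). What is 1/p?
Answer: 9772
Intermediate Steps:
p = 1/9772 ≈ 0.00010233
1/p = 1/(1/9772) = 9772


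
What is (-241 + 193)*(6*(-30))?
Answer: 8640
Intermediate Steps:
(-241 + 193)*(6*(-30)) = -48*(-180) = 8640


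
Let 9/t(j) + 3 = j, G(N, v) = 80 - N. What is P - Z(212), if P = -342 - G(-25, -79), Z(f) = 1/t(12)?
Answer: -448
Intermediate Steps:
t(j) = 9/(-3 + j)
Z(f) = 1 (Z(f) = 1/(9/(-3 + 12)) = 1/(9/9) = 1/(9*(⅑)) = 1/1 = 1)
P = -447 (P = -342 - (80 - 1*(-25)) = -342 - (80 + 25) = -342 - 1*105 = -342 - 105 = -447)
P - Z(212) = -447 - 1*1 = -447 - 1 = -448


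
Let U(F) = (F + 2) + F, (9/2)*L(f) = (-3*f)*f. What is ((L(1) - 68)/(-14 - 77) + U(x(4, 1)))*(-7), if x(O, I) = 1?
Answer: -1298/39 ≈ -33.282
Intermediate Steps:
L(f) = -2*f**2/3 (L(f) = 2*((-3*f)*f)/9 = 2*(-3*f**2)/9 = -2*f**2/3)
U(F) = 2 + 2*F (U(F) = (2 + F) + F = 2 + 2*F)
((L(1) - 68)/(-14 - 77) + U(x(4, 1)))*(-7) = ((-2/3*1**2 - 68)/(-14 - 77) + (2 + 2*1))*(-7) = ((-2/3*1 - 68)/(-91) + (2 + 2))*(-7) = ((-2/3 - 68)*(-1/91) + 4)*(-7) = (-206/3*(-1/91) + 4)*(-7) = (206/273 + 4)*(-7) = (1298/273)*(-7) = -1298/39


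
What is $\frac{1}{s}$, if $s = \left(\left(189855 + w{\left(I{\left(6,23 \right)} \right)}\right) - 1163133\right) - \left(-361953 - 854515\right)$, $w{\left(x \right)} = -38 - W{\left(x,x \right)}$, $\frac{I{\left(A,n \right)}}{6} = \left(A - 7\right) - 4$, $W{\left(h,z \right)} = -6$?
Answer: $\frac{1}{243158} \approx 4.1126 \cdot 10^{-6}$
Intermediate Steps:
$I{\left(A,n \right)} = -66 + 6 A$ ($I{\left(A,n \right)} = 6 \left(\left(A - 7\right) - 4\right) = 6 \left(\left(-7 + A\right) - 4\right) = 6 \left(-11 + A\right) = -66 + 6 A$)
$w{\left(x \right)} = -32$ ($w{\left(x \right)} = -38 - -6 = -38 + 6 = -32$)
$s = 243158$ ($s = \left(\left(189855 - 32\right) - 1163133\right) - \left(-361953 - 854515\right) = \left(189823 - 1163133\right) - \left(-361953 + \left(-1005200 + 150685\right)\right) = -973310 - \left(-361953 - 854515\right) = -973310 - -1216468 = -973310 + 1216468 = 243158$)
$\frac{1}{s} = \frac{1}{243158}$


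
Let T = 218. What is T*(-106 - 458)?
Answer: -122952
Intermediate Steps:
T*(-106 - 458) = 218*(-106 - 458) = 218*(-564) = -122952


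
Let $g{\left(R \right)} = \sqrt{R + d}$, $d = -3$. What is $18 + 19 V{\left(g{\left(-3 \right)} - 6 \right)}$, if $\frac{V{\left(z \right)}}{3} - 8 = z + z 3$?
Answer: $-894 + 228 i \sqrt{6} \approx -894.0 + 558.48 i$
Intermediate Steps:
$g{\left(R \right)} = \sqrt{-3 + R}$ ($g{\left(R \right)} = \sqrt{R - 3} = \sqrt{-3 + R}$)
$V{\left(z \right)} = 24 + 12 z$ ($V{\left(z \right)} = 24 + 3 \left(z + z 3\right) = 24 + 3 \left(z + 3 z\right) = 24 + 3 \cdot 4 z = 24 + 12 z$)
$18 + 19 V{\left(g{\left(-3 \right)} - 6 \right)} = 18 + 19 \left(24 + 12 \left(\sqrt{-3 - 3} - 6\right)\right) = 18 + 19 \left(24 + 12 \left(\sqrt{-6} - 6\right)\right) = 18 + 19 \left(24 + 12 \left(i \sqrt{6} - 6\right)\right) = 18 + 19 \left(24 + 12 \left(-6 + i \sqrt{6}\right)\right) = 18 + 19 \left(24 - \left(72 - 12 i \sqrt{6}\right)\right) = 18 + 19 \left(-48 + 12 i \sqrt{6}\right) = 18 - \left(912 - 228 i \sqrt{6}\right) = -894 + 228 i \sqrt{6}$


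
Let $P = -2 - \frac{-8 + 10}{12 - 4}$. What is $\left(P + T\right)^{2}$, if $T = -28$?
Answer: $\frac{14641}{16} \approx 915.06$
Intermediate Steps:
$P = - \frac{9}{4}$ ($P = -2 - \frac{2}{12 - 4} = -2 - \frac{2}{8} = -2 - 2 \cdot \frac{1}{8} = -2 - \frac{1}{4} = - \frac{9}{4} \approx -2.25$)
$\left(P + T\right)^{2} = \left(- \frac{9}{4} - 28\right)^{2} = \left(- \frac{121}{4}\right)^{2} = \frac{14641}{16}$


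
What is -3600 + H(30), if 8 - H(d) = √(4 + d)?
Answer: -3592 - √34 ≈ -3597.8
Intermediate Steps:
H(d) = 8 - √(4 + d)
-3600 + H(30) = -3600 + (8 - √(4 + 30)) = -3600 + (8 - √34) = -3592 - √34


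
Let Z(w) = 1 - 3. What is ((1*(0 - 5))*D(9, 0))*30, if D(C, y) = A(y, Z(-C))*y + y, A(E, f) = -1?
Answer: 0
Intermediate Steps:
Z(w) = -2
D(C, y) = 0 (D(C, y) = -y + y = 0)
((1*(0 - 5))*D(9, 0))*30 = ((1*(0 - 5))*0)*30 = ((1*(-5))*0)*30 = -5*0*30 = 0*30 = 0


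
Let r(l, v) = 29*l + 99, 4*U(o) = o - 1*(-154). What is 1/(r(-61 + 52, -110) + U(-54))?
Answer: -1/137 ≈ -0.0072993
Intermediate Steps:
U(o) = 77/2 + o/4 (U(o) = (o - 1*(-154))/4 = (o + 154)/4 = (154 + o)/4 = 77/2 + o/4)
r(l, v) = 99 + 29*l
1/(r(-61 + 52, -110) + U(-54)) = 1/((99 + 29*(-61 + 52)) + (77/2 + (¼)*(-54))) = 1/((99 + 29*(-9)) + (77/2 - 27/2)) = 1/((99 - 261) + 25) = 1/(-162 + 25) = 1/(-137) = -1/137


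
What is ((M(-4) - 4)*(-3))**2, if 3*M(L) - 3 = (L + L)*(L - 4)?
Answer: 3025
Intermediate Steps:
M(L) = 1 + 2*L*(-4 + L)/3 (M(L) = 1 + ((L + L)*(L - 4))/3 = 1 + ((2*L)*(-4 + L))/3 = 1 + (2*L*(-4 + L))/3 = 1 + 2*L*(-4 + L)/3)
((M(-4) - 4)*(-3))**2 = (((1 - 8/3*(-4) + (2/3)*(-4)**2) - 4)*(-3))**2 = (((1 + 32/3 + (2/3)*16) - 4)*(-3))**2 = (((1 + 32/3 + 32/3) - 4)*(-3))**2 = ((67/3 - 4)*(-3))**2 = ((55/3)*(-3))**2 = (-55)**2 = 3025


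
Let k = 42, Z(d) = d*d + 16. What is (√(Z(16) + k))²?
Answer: 314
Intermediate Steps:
Z(d) = 16 + d² (Z(d) = d² + 16 = 16 + d²)
(√(Z(16) + k))² = (√((16 + 16²) + 42))² = (√((16 + 256) + 42))² = (√(272 + 42))² = (√314)² = 314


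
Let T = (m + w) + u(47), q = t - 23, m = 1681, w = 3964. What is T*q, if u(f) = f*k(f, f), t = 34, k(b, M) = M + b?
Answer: 110693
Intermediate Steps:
u(f) = 2*f² (u(f) = f*(f + f) = f*(2*f) = 2*f²)
q = 11 (q = 34 - 23 = 11)
T = 10063 (T = (1681 + 3964) + 2*47² = 5645 + 2*2209 = 5645 + 4418 = 10063)
T*q = 10063*11 = 110693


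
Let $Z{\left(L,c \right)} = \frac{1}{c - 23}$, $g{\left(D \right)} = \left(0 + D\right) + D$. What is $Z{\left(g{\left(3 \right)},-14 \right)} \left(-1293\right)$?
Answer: $\frac{1293}{37} \approx 34.946$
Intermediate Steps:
$g{\left(D \right)} = 2 D$ ($g{\left(D \right)} = D + D = 2 D$)
$Z{\left(L,c \right)} = \frac{1}{-23 + c}$
$Z{\left(g{\left(3 \right)},-14 \right)} \left(-1293\right) = \frac{1}{-23 - 14} \left(-1293\right) = \frac{1}{-37} \left(-1293\right) = \left(- \frac{1}{37}\right) \left(-1293\right) = \frac{1293}{37}$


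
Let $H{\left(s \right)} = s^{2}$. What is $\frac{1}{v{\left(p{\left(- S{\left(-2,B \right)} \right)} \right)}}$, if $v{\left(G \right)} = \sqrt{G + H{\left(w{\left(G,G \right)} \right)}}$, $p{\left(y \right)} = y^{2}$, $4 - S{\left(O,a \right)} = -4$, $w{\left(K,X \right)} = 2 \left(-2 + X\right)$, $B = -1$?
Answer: $\frac{\sqrt{965}}{3860} \approx 0.0080478$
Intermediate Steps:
$w{\left(K,X \right)} = -4 + 2 X$
$S{\left(O,a \right)} = 8$ ($S{\left(O,a \right)} = 4 - -4 = 4 + 4 = 8$)
$v{\left(G \right)} = \sqrt{G + \left(-4 + 2 G\right)^{2}}$
$\frac{1}{v{\left(p{\left(- S{\left(-2,B \right)} \right)} \right)}} = \frac{1}{\sqrt{\left(\left(-1\right) 8\right)^{2} + 4 \left(-2 + \left(\left(-1\right) 8\right)^{2}\right)^{2}}} = \frac{1}{\sqrt{\left(-8\right)^{2} + 4 \left(-2 + \left(-8\right)^{2}\right)^{2}}} = \frac{1}{\sqrt{64 + 4 \left(-2 + 64\right)^{2}}} = \frac{1}{\sqrt{64 + 4 \cdot 62^{2}}} = \frac{1}{\sqrt{64 + 4 \cdot 3844}} = \frac{1}{\sqrt{64 + 15376}} = \frac{1}{\sqrt{15440}} = \frac{1}{4 \sqrt{965}} = \frac{\sqrt{965}}{3860}$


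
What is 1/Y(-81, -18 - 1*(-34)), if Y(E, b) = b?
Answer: 1/16 ≈ 0.062500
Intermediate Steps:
1/Y(-81, -18 - 1*(-34)) = 1/(-18 - 1*(-34)) = 1/(-18 + 34) = 1/16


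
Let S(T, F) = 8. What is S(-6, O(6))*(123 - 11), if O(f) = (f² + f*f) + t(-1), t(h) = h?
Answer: 896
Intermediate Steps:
O(f) = -1 + 2*f² (O(f) = (f² + f*f) - 1 = (f² + f²) - 1 = 2*f² - 1 = -1 + 2*f²)
S(-6, O(6))*(123 - 11) = 8*(123 - 11) = 8*112 = 896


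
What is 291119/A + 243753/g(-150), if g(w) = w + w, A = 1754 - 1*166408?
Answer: -6703707027/8232700 ≈ -814.28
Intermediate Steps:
A = -164654 (A = 1754 - 166408 = -164654)
g(w) = 2*w
291119/A + 243753/g(-150) = 291119/(-164654) + 243753/((2*(-150))) = 291119*(-1/164654) + 243753/(-300) = -291119/164654 + 243753*(-1/300) = -291119/164654 - 81251/100 = -6703707027/8232700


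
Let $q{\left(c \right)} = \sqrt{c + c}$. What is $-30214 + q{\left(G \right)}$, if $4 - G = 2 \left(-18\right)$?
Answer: $-30214 + 4 \sqrt{5} \approx -30205.0$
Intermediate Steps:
$G = 40$ ($G = 4 - 2 \left(-18\right) = 4 - -36 = 4 + 36 = 40$)
$q{\left(c \right)} = \sqrt{2} \sqrt{c}$ ($q{\left(c \right)} = \sqrt{2 c} = \sqrt{2} \sqrt{c}$)
$-30214 + q{\left(G \right)} = -30214 + \sqrt{2} \sqrt{40} = -30214 + \sqrt{2} \cdot 2 \sqrt{10} = -30214 + 4 \sqrt{5}$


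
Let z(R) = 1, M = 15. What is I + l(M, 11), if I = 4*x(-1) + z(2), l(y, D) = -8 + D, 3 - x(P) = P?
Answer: 20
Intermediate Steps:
x(P) = 3 - P
I = 17 (I = 4*(3 - 1*(-1)) + 1 = 4*(3 + 1) + 1 = 4*4 + 1 = 16 + 1 = 17)
I + l(M, 11) = 17 + (-8 + 11) = 17 + 3 = 20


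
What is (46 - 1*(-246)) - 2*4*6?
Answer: 244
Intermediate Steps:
(46 - 1*(-246)) - 2*4*6 = (46 + 246) - 8*6 = 292 - 48 = 244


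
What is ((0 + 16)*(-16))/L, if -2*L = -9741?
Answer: -512/9741 ≈ -0.052561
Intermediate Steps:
L = 9741/2 (L = -½*(-9741) = 9741/2 ≈ 4870.5)
((0 + 16)*(-16))/L = ((0 + 16)*(-16))/(9741/2) = (16*(-16))*(2/9741) = -256*2/9741 = -512/9741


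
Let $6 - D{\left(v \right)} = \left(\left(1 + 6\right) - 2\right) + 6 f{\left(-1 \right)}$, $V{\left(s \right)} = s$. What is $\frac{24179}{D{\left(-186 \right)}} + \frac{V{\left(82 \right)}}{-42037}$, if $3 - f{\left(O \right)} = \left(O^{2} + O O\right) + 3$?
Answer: $\frac{1016411557}{546481} \approx 1859.9$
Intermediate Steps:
$f{\left(O \right)} = - 2 O^{2}$ ($f{\left(O \right)} = 3 - \left(\left(O^{2} + O O\right) + 3\right) = 3 - \left(\left(O^{2} + O^{2}\right) + 3\right) = 3 - \left(2 O^{2} + 3\right) = 3 - \left(3 + 2 O^{2}\right) = - 2 O^{2}$)
$D{\left(v \right)} = 13$ ($D{\left(v \right)} = 6 - \left(\left(\left(1 + 6\right) - 2\right) + 6 \left(- 2 \left(-1\right)^{2}\right)\right) = 6 - \left(\left(7 - 2\right) + 6 \left(\left(-2\right) 1\right)\right) = 6 - \left(5 + 6 \left(-2\right)\right) = 6 - \left(5 - 12\right) = 6 - -7 = 6 + 7 = 13$)
$\frac{24179}{D{\left(-186 \right)}} + \frac{V{\left(82 \right)}}{-42037} = \frac{24179}{13} + \frac{82}{-42037} = 24179 \cdot \frac{1}{13} + 82 \left(- \frac{1}{42037}\right) = \frac{24179}{13} - \frac{82}{42037} = \frac{1016411557}{546481}$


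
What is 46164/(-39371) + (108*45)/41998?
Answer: -873726306/826751629 ≈ -1.0568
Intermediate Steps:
46164/(-39371) + (108*45)/41998 = 46164*(-1/39371) + 4860*(1/41998) = -46164/39371 + 2430/20999 = -873726306/826751629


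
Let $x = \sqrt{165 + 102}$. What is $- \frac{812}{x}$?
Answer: $- \frac{812 \sqrt{267}}{267} \approx -49.694$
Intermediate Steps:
$x = \sqrt{267} \approx 16.34$
$- \frac{812}{x} = - \frac{812}{\sqrt{267}} = - 812 \frac{\sqrt{267}}{267} = - \frac{812 \sqrt{267}}{267}$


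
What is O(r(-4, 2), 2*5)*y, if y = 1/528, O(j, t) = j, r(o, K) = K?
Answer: 1/264 ≈ 0.0037879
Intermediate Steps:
y = 1/528 ≈ 0.0018939
O(r(-4, 2), 2*5)*y = 2*(1/528) = 1/264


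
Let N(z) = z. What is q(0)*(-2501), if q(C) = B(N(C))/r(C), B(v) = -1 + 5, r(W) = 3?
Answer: -10004/3 ≈ -3334.7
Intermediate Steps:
B(v) = 4
q(C) = 4/3
q(0)*(-2501) = (4/3)*(-2501) = -10004/3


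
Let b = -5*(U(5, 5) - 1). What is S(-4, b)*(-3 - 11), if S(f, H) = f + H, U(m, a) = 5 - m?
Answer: -14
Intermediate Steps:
b = 5 (b = -5*((5 - 1*5) - 1) = -5*((5 - 5) - 1) = -5*(0 - 1) = -5*(-1) = 5)
S(f, H) = H + f
S(-4, b)*(-3 - 11) = (5 - 4)*(-3 - 11) = 1*(-14) = -14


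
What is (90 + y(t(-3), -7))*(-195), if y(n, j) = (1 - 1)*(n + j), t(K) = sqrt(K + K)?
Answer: -17550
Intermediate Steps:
t(K) = sqrt(2)*sqrt(K) (t(K) = sqrt(2*K) = sqrt(2)*sqrt(K))
y(n, j) = 0 (y(n, j) = 0*(j + n) = 0)
(90 + y(t(-3), -7))*(-195) = (90 + 0)*(-195) = 90*(-195) = -17550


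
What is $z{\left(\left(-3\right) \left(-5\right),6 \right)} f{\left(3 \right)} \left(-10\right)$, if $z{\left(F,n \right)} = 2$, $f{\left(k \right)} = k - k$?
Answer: $0$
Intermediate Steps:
$f{\left(k \right)} = 0$
$z{\left(\left(-3\right) \left(-5\right),6 \right)} f{\left(3 \right)} \left(-10\right) = 2 \cdot 0 \left(-10\right) = 0 \left(-10\right) = 0$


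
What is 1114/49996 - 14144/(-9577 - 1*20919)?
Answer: 11579937/23823094 ≈ 0.48608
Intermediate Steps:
1114/49996 - 14144/(-9577 - 1*20919) = 1114*(1/49996) - 14144/(-9577 - 20919) = 557/24998 - 14144/(-30496) = 557/24998 - 14144*(-1/30496) = 557/24998 + 442/953 = 11579937/23823094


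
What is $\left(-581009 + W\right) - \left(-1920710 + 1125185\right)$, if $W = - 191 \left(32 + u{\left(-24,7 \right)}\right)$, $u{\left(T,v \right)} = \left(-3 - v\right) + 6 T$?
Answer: $237818$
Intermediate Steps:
$u{\left(T,v \right)} = -3 - v + 6 T$
$W = 23302$ ($W = - 191 \left(32 - 154\right) = \left(-191\right) \left(-122\right) = 23302$)
$\left(-581009 + W\right) - \left(-1920710 + 1125185\right) = \left(-581009 + 23302\right) - \left(-1920710 + 1125185\right) = -557707 - -795525 = -557707 + 795525 = 237818$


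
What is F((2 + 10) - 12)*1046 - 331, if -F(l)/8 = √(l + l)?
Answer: -331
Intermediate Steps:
F(l) = -8*√2*√l (F(l) = -8*√(l + l) = -8*√2*√l)
F((2 + 10) - 12)*1046 - 331 = -8*√2*√((2 + 10) - 12)*1046 - 331 = -8*√2*√(12 - 12)*1046 - 331 = -8*√2*√0*1046 - 331 = -8*√2*0*1046 - 331 = 0*1046 - 331 = 0 - 331 = -331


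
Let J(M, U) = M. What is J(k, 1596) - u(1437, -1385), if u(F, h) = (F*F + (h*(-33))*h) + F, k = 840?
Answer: 61235859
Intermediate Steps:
u(F, h) = F + F**2 - 33*h**2 (u(F, h) = (F**2 + (-33*h)*h) + F = (F**2 - 33*h**2) + F = F + F**2 - 33*h**2)
J(k, 1596) - u(1437, -1385) = 840 - (1437 + 1437**2 - 33*(-1385)**2) = 840 - (1437 + 2064969 - 33*1918225) = 840 - (1437 + 2064969 - 63301425) = 840 - 1*(-61235019) = 840 + 61235019 = 61235859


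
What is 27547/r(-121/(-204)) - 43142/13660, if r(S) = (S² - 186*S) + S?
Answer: -7928073365489/31089470170 ≈ -255.01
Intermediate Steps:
r(S) = S² - 185*S
27547/r(-121/(-204)) - 43142/13660 = 27547/(((-121/(-204))*(-185 - 121/(-204)))) - 43142/13660 = 27547/(((-121*(-1/204))*(-185 - 121*(-1/204)))) - 43142*1/13660 = 27547/((121*(-185 + 121/204)/204)) - 21571/6830 = 27547/(((121/204)*(-37619/204))) - 21571/6830 = 27547/(-4551899/41616) - 21571/6830 = 27547*(-41616/4551899) - 21571/6830 = -1146395952/4551899 - 21571/6830 = -7928073365489/31089470170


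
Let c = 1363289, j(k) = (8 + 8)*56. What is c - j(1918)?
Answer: 1362393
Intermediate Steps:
j(k) = 896 (j(k) = 16*56 = 896)
c - j(1918) = 1363289 - 1*896 = 1363289 - 896 = 1362393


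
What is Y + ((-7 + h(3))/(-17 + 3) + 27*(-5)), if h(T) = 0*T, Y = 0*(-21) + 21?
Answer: -227/2 ≈ -113.50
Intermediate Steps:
Y = 21 (Y = 0 + 21 = 21)
h(T) = 0
Y + ((-7 + h(3))/(-17 + 3) + 27*(-5)) = 21 + ((-7 + 0)/(-17 + 3) + 27*(-5)) = 21 + (-7/(-14) - 135) = 21 + (-7*(-1/14) - 135) = 21 + (½ - 135) = 21 - 269/2 = -227/2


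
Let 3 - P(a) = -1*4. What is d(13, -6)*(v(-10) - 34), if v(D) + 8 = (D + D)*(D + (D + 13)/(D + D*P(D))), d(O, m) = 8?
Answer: 1270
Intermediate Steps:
P(a) = 7 (P(a) = 3 - (-1)*4 = 3 - 1*(-4) = 3 + 4 = 7)
v(D) = -8 + 2*D*(D + (13 + D)/(8*D)) (v(D) = -8 + (D + D)*(D + (D + 13)/(D + D*7)) = -8 + (2*D)*(D + (13 + D)/(D + 7*D)) = -8 + (2*D)*(D + (13 + D)/((8*D))) = -8 + (2*D)*(D + (13 + D)*(1/(8*D))) = -8 + (2*D)*(D + (13 + D)/(8*D)) = -8 + 2*D*(D + (13 + D)/(8*D)))
d(13, -6)*(v(-10) - 34) = 8*((-19/4 + 2*(-10)² + (¼)*(-10)) - 34) = 8*((-19/4 + 2*100 - 5/2) - 34) = 8*((-19/4 + 200 - 5/2) - 34) = 8*(771/4 - 34) = 8*(635/4) = 1270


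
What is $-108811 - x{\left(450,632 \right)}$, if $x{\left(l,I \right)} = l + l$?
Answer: $-109711$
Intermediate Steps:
$x{\left(l,I \right)} = 2 l$
$-108811 - x{\left(450,632 \right)} = -108811 - 2 \cdot 450 = -108811 - 900 = -109711$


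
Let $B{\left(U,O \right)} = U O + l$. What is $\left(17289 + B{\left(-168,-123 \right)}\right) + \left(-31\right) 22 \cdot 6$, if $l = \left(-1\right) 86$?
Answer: $33775$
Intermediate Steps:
$l = -86$
$B{\left(U,O \right)} = -86 + O U$ ($B{\left(U,O \right)} = U O - 86 = O U - 86 = -86 + O U$)
$\left(17289 + B{\left(-168,-123 \right)}\right) + \left(-31\right) 22 \cdot 6 = \left(17289 - -20578\right) + \left(-31\right) 22 \cdot 6 = \left(17289 + \left(-86 + 20664\right)\right) - 4092 = \left(17289 + 20578\right) - 4092 = 37867 - 4092 = 33775$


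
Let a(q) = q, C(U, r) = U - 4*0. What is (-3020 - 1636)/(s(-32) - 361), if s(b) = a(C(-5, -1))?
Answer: 776/61 ≈ 12.721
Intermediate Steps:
C(U, r) = U (C(U, r) = U + 0 = U)
s(b) = -5
(-3020 - 1636)/(s(-32) - 361) = (-3020 - 1636)/(-5 - 361) = -4656/(-366) = -4656*(-1/366) = 776/61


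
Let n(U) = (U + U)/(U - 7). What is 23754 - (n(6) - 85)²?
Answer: 14345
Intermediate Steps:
n(U) = 2*U/(-7 + U) (n(U) = (2*U)/(-7 + U) = 2*U/(-7 + U))
23754 - (n(6) - 85)² = 23754 - (2*6/(-7 + 6) - 85)² = 23754 - (2*6/(-1) - 85)² = 23754 - (2*6*(-1) - 85)² = 23754 - (-12 - 85)² = 23754 - 1*(-97)² = 23754 - 1*9409 = 23754 - 9409 = 14345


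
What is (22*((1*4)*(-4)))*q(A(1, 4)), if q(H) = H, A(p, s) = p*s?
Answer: -1408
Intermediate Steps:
(22*((1*4)*(-4)))*q(A(1, 4)) = (22*((1*4)*(-4)))*(1*4) = (22*(4*(-4)))*4 = (22*(-16))*4 = -352*4 = -1408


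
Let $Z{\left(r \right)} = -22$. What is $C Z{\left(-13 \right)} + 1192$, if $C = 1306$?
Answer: $-27540$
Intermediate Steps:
$C Z{\left(-13 \right)} + 1192 = 1306 \left(-22\right) + 1192 = -28732 + 1192 = -27540$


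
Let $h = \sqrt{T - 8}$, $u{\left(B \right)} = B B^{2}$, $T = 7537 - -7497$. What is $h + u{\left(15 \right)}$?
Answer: $3375 + \sqrt{15026} \approx 3497.6$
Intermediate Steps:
$T = 15034$ ($T = 7537 + 7497 = 15034$)
$u{\left(B \right)} = B^{3}$
$h = \sqrt{15026}$ ($h = \sqrt{15034 - 8} = \sqrt{15026} \approx 122.58$)
$h + u{\left(15 \right)} = \sqrt{15026} + 15^{3} = \sqrt{15026} + 3375 = 3375 + \sqrt{15026}$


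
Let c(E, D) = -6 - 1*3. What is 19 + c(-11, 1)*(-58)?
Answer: 541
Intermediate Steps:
c(E, D) = -9 (c(E, D) = -6 - 3 = -9)
19 + c(-11, 1)*(-58) = 19 - 9*(-58) = 19 + 522 = 541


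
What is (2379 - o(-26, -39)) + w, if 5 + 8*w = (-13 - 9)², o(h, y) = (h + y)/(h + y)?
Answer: 19503/8 ≈ 2437.9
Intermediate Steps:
o(h, y) = 1
w = 479/8 (w = -5/8 + (-13 - 9)²/8 = -5/8 + (⅛)*(-22)² = -5/8 + (⅛)*484 = -5/8 + 121/2 = 479/8 ≈ 59.875)
(2379 - o(-26, -39)) + w = (2379 - 1*1) + 479/8 = (2379 - 1) + 479/8 = 2378 + 479/8 = 19503/8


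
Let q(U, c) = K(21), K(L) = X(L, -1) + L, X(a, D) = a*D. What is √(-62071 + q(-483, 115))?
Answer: I*√62071 ≈ 249.14*I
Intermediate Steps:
X(a, D) = D*a
K(L) = 0 (K(L) = -L + L = 0)
q(U, c) = 0
√(-62071 + q(-483, 115)) = √(-62071 + 0) = √(-62071) = I*√62071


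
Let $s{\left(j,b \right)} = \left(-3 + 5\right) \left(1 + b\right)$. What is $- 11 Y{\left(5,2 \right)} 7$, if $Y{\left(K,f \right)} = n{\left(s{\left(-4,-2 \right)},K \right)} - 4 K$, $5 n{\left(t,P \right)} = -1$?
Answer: $\frac{7777}{5} \approx 1555.4$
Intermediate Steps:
$s{\left(j,b \right)} = 2 + 2 b$ ($s{\left(j,b \right)} = 2 \left(1 + b\right) = 2 + 2 b$)
$n{\left(t,P \right)} = - \frac{1}{5}$ ($n{\left(t,P \right)} = \frac{1}{5} \left(-1\right) = - \frac{1}{5}$)
$Y{\left(K,f \right)} = - \frac{1}{5} - 4 K$
$- 11 Y{\left(5,2 \right)} 7 = - 11 \left(- \frac{1}{5} - 20\right) 7 = \left(-11\right) \left(- \frac{101}{5}\right) 7 = \frac{1111}{5} \cdot 7 = \frac{7777}{5}$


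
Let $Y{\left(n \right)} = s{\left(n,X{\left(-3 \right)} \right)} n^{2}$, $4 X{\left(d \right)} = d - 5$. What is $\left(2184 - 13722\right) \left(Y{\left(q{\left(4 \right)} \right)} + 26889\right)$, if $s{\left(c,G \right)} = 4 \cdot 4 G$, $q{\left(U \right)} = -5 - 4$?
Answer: $-280338786$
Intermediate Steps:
$q{\left(U \right)} = -9$ ($q{\left(U \right)} = -5 - 4 = -9$)
$X{\left(d \right)} = - \frac{5}{4} + \frac{d}{4}$ ($X{\left(d \right)} = \frac{d - 5}{4} = \frac{-5 + d}{4} = - \frac{5}{4} + \frac{d}{4}$)
$s{\left(c,G \right)} = 16 G$
$Y{\left(n \right)} = - 32 n^{2}$ ($Y{\left(n \right)} = 16 \left(- \frac{5}{4} + \frac{1}{4} \left(-3\right)\right) n^{2} = 16 \left(- \frac{5}{4} - \frac{3}{4}\right) n^{2} = 16 \left(-2\right) n^{2} = - 32 n^{2}$)
$\left(2184 - 13722\right) \left(Y{\left(q{\left(4 \right)} \right)} + 26889\right) = \left(2184 - 13722\right) \left(- 32 \left(-9\right)^{2} + 26889\right) = - 11538 \left(\left(-32\right) 81 + 26889\right) = - 11538 \left(-2592 + 26889\right) = \left(-11538\right) 24297 = -280338786$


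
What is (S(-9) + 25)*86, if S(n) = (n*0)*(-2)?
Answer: 2150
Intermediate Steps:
S(n) = 0 (S(n) = 0*(-2) = 0)
(S(-9) + 25)*86 = (0 + 25)*86 = 25*86 = 2150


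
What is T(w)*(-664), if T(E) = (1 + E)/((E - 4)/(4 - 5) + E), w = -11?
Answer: 1660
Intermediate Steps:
T(E) = ¼ + E/4 (T(E) = (1 + E)/((-4 + E)/(-1) + E) = (1 + E)/((-4 + E)*(-1) + E) = (1 + E)/((4 - E) + E) = (1 + E)/4 = (1 + E)*(¼) = ¼ + E/4)
T(w)*(-664) = (¼ + (¼)*(-11))*(-664) = (¼ - 11/4)*(-664) = -5/2*(-664) = 1660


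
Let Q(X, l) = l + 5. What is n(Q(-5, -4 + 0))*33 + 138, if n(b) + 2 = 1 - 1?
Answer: 72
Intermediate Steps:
Q(X, l) = 5 + l
n(b) = -2 (n(b) = -2 + (1 - 1) = -2 + 0 = -2)
n(Q(-5, -4 + 0))*33 + 138 = -2*33 + 138 = -66 + 138 = 72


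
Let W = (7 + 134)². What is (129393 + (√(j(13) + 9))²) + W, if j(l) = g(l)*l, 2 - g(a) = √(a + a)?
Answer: 149309 - 13*√26 ≈ 1.4924e+5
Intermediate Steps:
g(a) = 2 - √2*√a (g(a) = 2 - √(a + a) = 2 - √(2*a) = 2 - √2*√a)
j(l) = l*(2 - √2*√l) (j(l) = (2 - √2*√l)*l = l*(2 - √2*√l))
W = 19881 (W = 141² = 19881)
(129393 + (√(j(13) + 9))²) + W = (129393 + (√((2*13 - √2*13^(3/2)) + 9))²) + 19881 = (129393 + (√((26 - √2*13*√13) + 9))²) + 19881 = (129393 + (√((26 - 13*√26) + 9))²) + 19881 = (129393 + (√(35 - 13*√26))²) + 19881 = (129393 + (35 - 13*√26)) + 19881 = (129428 - 13*√26) + 19881 = 149309 - 13*√26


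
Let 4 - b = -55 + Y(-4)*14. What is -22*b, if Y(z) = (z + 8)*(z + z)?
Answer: -11154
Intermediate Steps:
Y(z) = 2*z*(8 + z) (Y(z) = (8 + z)*(2*z) = 2*z*(8 + z))
b = 507 (b = 4 - (-55 + (2*(-4)*(8 - 4))*14) = 4 - (-55 + (2*(-4)*4)*14) = 4 - (-55 - 32*14) = 4 - (-55 - 448) = 4 - 1*(-503) = 4 + 503 = 507)
-22*b = -22*507 = -11154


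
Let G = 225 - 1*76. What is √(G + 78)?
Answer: √227 ≈ 15.067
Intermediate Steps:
G = 149 (G = 225 - 76 = 149)
√(G + 78) = √(149 + 78) = √227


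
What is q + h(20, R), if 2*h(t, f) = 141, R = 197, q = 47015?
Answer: 94171/2 ≈ 47086.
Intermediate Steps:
h(t, f) = 141/2 (h(t, f) = (½)*141 = 141/2)
q + h(20, R) = 47015 + 141/2 = 94171/2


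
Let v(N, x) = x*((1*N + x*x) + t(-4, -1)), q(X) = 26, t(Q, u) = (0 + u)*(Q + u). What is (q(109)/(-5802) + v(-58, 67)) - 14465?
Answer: 820249034/2901 ≈ 2.8275e+5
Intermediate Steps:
t(Q, u) = u*(Q + u)
v(N, x) = x*(5 + N + x**2) (v(N, x) = x*((1*N + x*x) - (-4 - 1)) = x*((N + x**2) - 1*(-5)) = x*((N + x**2) + 5) = x*(5 + N + x**2))
(q(109)/(-5802) + v(-58, 67)) - 14465 = (26/(-5802) + 67*(5 - 58 + 67**2)) - 14465 = (26*(-1/5802) + 67*(5 - 58 + 4489)) - 14465 = (-13/2901 + 67*4436) - 14465 = (-13/2901 + 297212) - 14465 = 862211999/2901 - 14465 = 820249034/2901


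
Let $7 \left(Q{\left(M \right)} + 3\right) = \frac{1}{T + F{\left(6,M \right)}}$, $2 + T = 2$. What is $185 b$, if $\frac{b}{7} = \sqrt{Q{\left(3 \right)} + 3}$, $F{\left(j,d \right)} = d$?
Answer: $\frac{185 \sqrt{21}}{3} \approx 282.59$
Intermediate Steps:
$T = 0$ ($T = -2 + 2 = 0$)
$Q{\left(M \right)} = -3 + \frac{1}{7 M}$ ($Q{\left(M \right)} = -3 + \frac{1}{7 \left(0 + M\right)} = -3 + \frac{1}{7 M}$)
$b = \frac{\sqrt{21}}{3}$ ($b = 7 \sqrt{\left(-3 + \frac{1}{7 \cdot 3}\right) + 3} = 7 \sqrt{\left(-3 + \frac{1}{7} \cdot \frac{1}{3}\right) + 3} = 7 \sqrt{\left(-3 + \frac{1}{21}\right) + 3} = 7 \sqrt{- \frac{62}{21} + 3} = \frac{7}{\sqrt{21}} = 7 \frac{\sqrt{21}}{21} = \frac{\sqrt{21}}{3} \approx 1.5275$)
$185 b = 185 \frac{\sqrt{21}}{3} = \frac{185 \sqrt{21}}{3}$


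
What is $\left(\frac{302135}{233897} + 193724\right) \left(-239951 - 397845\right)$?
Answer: $- \frac{28899662191223148}{233897} \approx -1.2356 \cdot 10^{11}$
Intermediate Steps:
$\left(\frac{302135}{233897} + 193724\right) \left(-239951 - 397845\right) = \left(302135 \cdot \frac{1}{233897} + 193724\right) \left(-637796\right) = \left(\frac{302135}{233897} + 193724\right) \left(-637796\right) = \frac{45311764563}{233897} \left(-637796\right) = - \frac{28899662191223148}{233897}$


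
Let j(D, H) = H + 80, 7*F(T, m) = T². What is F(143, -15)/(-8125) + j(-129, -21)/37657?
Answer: -58976336/164749375 ≈ -0.35798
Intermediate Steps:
F(T, m) = T²/7
j(D, H) = 80 + H
F(143, -15)/(-8125) + j(-129, -21)/37657 = ((⅐)*143²)/(-8125) + (80 - 21)/37657 = ((⅐)*20449)*(-1/8125) + 59*(1/37657) = (20449/7)*(-1/8125) + 59/37657 = -1573/4375 + 59/37657 = -58976336/164749375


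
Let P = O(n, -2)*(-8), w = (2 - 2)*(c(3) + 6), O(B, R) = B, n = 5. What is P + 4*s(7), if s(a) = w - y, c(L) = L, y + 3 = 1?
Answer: -32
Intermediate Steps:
y = -2 (y = -3 + 1 = -2)
w = 0 (w = (2 - 2)*(3 + 6) = 0*9 = 0)
s(a) = 2 (s(a) = 0 - 1*(-2) = 0 + 2 = 2)
P = -40 (P = 5*(-8) = -40)
P + 4*s(7) = -40 + 4*2 = -40 + 8 = -32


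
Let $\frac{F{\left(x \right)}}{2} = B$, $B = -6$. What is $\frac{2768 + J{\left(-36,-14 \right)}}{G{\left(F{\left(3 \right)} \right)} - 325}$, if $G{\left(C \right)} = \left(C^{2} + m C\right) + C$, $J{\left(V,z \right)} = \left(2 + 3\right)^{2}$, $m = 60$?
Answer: $- \frac{2793}{913} \approx -3.0591$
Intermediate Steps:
$J{\left(V,z \right)} = 25$ ($J{\left(V,z \right)} = 5^{2} = 25$)
$F{\left(x \right)} = -12$ ($F{\left(x \right)} = 2 \left(-6\right) = -12$)
$G{\left(C \right)} = C^{2} + 61 C$ ($G{\left(C \right)} = \left(C^{2} + 60 C\right) + C = C^{2} + 61 C$)
$\frac{2768 + J{\left(-36,-14 \right)}}{G{\left(F{\left(3 \right)} \right)} - 325} = \frac{2768 + 25}{- 12 \left(61 - 12\right) - 325} = \frac{2793}{\left(-12\right) 49 - 325} = \frac{2793}{-588 - 325} = \frac{2793}{-913} = 2793 \left(- \frac{1}{913}\right) = - \frac{2793}{913}$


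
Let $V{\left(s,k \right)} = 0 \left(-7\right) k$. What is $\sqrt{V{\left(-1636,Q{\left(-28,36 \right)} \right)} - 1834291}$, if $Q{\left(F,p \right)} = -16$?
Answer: $i \sqrt{1834291} \approx 1354.4 i$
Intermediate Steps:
$V{\left(s,k \right)} = 0$ ($V{\left(s,k \right)} = 0 k = 0$)
$\sqrt{V{\left(-1636,Q{\left(-28,36 \right)} \right)} - 1834291} = \sqrt{0 - 1834291} = \sqrt{-1834291} = i \sqrt{1834291}$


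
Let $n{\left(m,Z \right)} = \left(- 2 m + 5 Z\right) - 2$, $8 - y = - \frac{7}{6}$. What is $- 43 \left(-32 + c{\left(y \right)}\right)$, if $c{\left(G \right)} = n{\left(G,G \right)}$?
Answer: $\frac{559}{2} \approx 279.5$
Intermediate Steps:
$y = \frac{55}{6}$ ($y = 8 - - \frac{7}{6} = 8 + \frac{7}{6} = \frac{55}{6} \approx 9.1667$)
$n{\left(m,Z \right)} = -2 - 2 m + 5 Z$
$c{\left(G \right)} = -2 + 3 G$ ($c{\left(G \right)} = -2 - 2 G + 5 G = -2 + 3 G$)
$- 43 \left(-32 + c{\left(y \right)}\right) = - 43 \left(-32 + \left(-2 + 3 \cdot \frac{55}{6}\right)\right) = - 43 \left(-32 + \left(-2 + \frac{55}{2}\right)\right) = - 43 \left(-32 + \frac{51}{2}\right) = \left(-43\right) \left(- \frac{13}{2}\right) = \frac{559}{2}$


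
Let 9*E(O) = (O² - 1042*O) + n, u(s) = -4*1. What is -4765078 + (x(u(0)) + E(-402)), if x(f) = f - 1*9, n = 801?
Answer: -14101510/3 ≈ -4.7005e+6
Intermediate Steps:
u(s) = -4
E(O) = 89 - 1042*O/9 + O²/9 (E(O) = ((O² - 1042*O) + 801)/9 = (801 + O² - 1042*O)/9 = 89 - 1042*O/9 + O²/9)
x(f) = -9 + f (x(f) = f - 9 = -9 + f)
-4765078 + (x(u(0)) + E(-402)) = -4765078 + ((-9 - 4) + (89 - 1042/9*(-402) + (⅑)*(-402)²)) = -4765078 + (-13 + (89 + 139628/3 + (⅑)*161604)) = -4765078 + (-13 + (89 + 139628/3 + 17956)) = -4765078 + (-13 + 193763/3) = -4765078 + 193724/3 = -14101510/3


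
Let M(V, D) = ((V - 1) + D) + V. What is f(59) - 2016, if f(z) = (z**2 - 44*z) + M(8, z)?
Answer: -1057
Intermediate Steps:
M(V, D) = -1 + D + 2*V (M(V, D) = ((-1 + V) + D) + V = (-1 + D + V) + V = -1 + D + 2*V)
f(z) = 15 + z**2 - 43*z (f(z) = (z**2 - 44*z) + (-1 + z + 2*8) = (z**2 - 44*z) + (-1 + z + 16) = (z**2 - 44*z) + (15 + z) = 15 + z**2 - 43*z)
f(59) - 2016 = (15 + 59**2 - 43*59) - 2016 = (15 + 3481 - 2537) - 2016 = 959 - 2016 = -1057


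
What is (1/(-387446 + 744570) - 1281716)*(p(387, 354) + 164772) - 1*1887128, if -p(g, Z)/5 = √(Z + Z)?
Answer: -18855504008921087/89281 + 2288657723915*√177/178562 ≈ -2.1102e+11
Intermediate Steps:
p(g, Z) = -5*√2*√Z (p(g, Z) = -5*√(Z + Z) = -5*√2*√Z)
(1/(-387446 + 744570) - 1281716)*(p(387, 354) + 164772) - 1*1887128 = (1/(-387446 + 744570) - 1281716)*(-5*√2*√354 + 164772) - 1*1887128 = (1/357124 - 1281716)*(-10*√177 + 164772) - 1887128 = (1/357124 - 1281716)*(164772 - 10*√177) - 1887128 = -457731544783*(164772 - 10*√177)/357124 - 1887128 = (-18855335524246119/89281 + 2288657723915*√177/178562) - 1887128 = -18855504008921087/89281 + 2288657723915*√177/178562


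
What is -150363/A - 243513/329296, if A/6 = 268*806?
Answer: -3803317407/4445660648 ≈ -0.85551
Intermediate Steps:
A = 1296048 (A = 6*(268*806) = 6*216008 = 1296048)
-150363/A - 243513/329296 = -150363/1296048 - 243513/329296 = -150363*1/1296048 - 243513*1/329296 = -50121/432016 - 243513/329296 = -3803317407/4445660648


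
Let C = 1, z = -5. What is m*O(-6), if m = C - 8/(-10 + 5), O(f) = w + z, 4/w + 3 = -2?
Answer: -377/25 ≈ -15.080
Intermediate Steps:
w = -⅘ (w = 4/(-3 - 2) = 4/(-5) = 4*(-⅕) = -⅘ ≈ -0.80000)
O(f) = -29/5 (O(f) = -⅘ - 5 = -29/5)
m = 13/5 (m = 1 - 8/(-10 + 5) = 1 - 8/(-5) = 1 - 8*(-⅕) = 1 + 8/5 = 13/5 ≈ 2.6000)
m*O(-6) = (13/5)*(-29/5) = -377/25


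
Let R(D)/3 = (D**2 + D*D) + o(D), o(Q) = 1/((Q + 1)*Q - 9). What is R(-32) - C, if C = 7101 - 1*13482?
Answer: 12312078/983 ≈ 12525.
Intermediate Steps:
o(Q) = 1/(-9 + Q*(1 + Q)) (o(Q) = 1/((1 + Q)*Q - 9) = 1/(Q*(1 + Q) - 9) = 1/(-9 + Q*(1 + Q)))
R(D) = 3/(-9 + D + D**2) + 6*D**2 (R(D) = 3*((D**2 + D*D) + 1/(-9 + D + D**2)) = 3*((D**2 + D**2) + 1/(-9 + D + D**2)) = 3*(2*D**2 + 1/(-9 + D + D**2)) = 3*(1/(-9 + D + D**2) + 2*D**2) = 3/(-9 + D + D**2) + 6*D**2)
C = -6381 (C = 7101 - 13482 = -6381)
R(-32) - C = 3*(1 + 2*(-32)**2*(-9 - 32 + (-32)**2))/(-9 - 32 + (-32)**2) - 1*(-6381) = 3*(1 + 2*1024*(-9 - 32 + 1024))/(-9 - 32 + 1024) + 6381 = 3*(1 + 2*1024*983)/983 + 6381 = 3*(1/983)*(1 + 2013184) + 6381 = 3*(1/983)*2013185 + 6381 = 6039555/983 + 6381 = 12312078/983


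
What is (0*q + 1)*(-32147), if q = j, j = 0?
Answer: -32147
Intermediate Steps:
q = 0
(0*q + 1)*(-32147) = (0*0 + 1)*(-32147) = (0 + 1)*(-32147) = 1*(-32147) = -32147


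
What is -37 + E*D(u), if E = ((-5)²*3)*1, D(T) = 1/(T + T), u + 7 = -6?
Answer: -1037/26 ≈ -39.885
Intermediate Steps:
u = -13 (u = -7 - 6 = -13)
D(T) = 1/(2*T)
E = 75 (E = (25*3)*1 = 75*1 = 75)
-37 + E*D(u) = -37 + 75*((½)/(-13)) = -37 + 75*((½)*(-1/13)) = -37 + 75*(-1/26) = -37 - 75/26 = -1037/26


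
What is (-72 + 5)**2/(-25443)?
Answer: -4489/25443 ≈ -0.17643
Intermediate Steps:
(-72 + 5)**2/(-25443) = (-67)**2*(-1/25443) = 4489*(-1/25443) = -4489/25443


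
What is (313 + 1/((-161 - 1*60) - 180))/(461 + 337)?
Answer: 62756/159999 ≈ 0.39223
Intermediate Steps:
(313 + 1/((-161 - 1*60) - 180))/(461 + 337) = (313 + 1/((-161 - 60) - 180))/798 = (313 + 1/(-221 - 180))*(1/798) = (313 + 1/(-401))*(1/798) = (313 - 1/401)*(1/798) = (125512/401)*(1/798) = 62756/159999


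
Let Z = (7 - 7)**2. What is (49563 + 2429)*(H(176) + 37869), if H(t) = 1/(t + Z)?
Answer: 43315477555/22 ≈ 1.9689e+9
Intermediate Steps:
Z = 0 (Z = 0**2 = 0)
H(t) = 1/t (H(t) = 1/(t + 0) = 1/t)
(49563 + 2429)*(H(176) + 37869) = (49563 + 2429)*(1/176 + 37869) = 51992*(1/176 + 37869) = 51992*(6664945/176) = 43315477555/22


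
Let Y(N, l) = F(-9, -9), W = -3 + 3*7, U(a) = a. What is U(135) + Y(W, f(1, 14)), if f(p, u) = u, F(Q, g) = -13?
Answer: 122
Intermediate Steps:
W = 18 (W = -3 + 21 = 18)
Y(N, l) = -13
U(135) + Y(W, f(1, 14)) = 135 - 13 = 122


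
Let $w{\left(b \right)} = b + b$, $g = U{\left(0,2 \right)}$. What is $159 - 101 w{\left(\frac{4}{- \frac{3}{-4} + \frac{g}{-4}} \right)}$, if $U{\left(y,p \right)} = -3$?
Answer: $- \frac{1139}{3} \approx -379.67$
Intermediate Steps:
$g = -3$
$w{\left(b \right)} = 2 b$
$159 - 101 w{\left(\frac{4}{- \frac{3}{-4} + \frac{g}{-4}} \right)} = 159 - 101 \cdot 2 \frac{4}{- \frac{3}{-4} - \frac{3}{-4}} = 159 - 101 \cdot 2 \frac{4}{\left(-3\right) \left(- \frac{1}{4}\right) - - \frac{3}{4}} = 159 - 101 \cdot 2 \frac{4}{\frac{3}{4} + \frac{3}{4}} = 159 - 101 \cdot 2 \frac{4}{\frac{3}{2}} = 159 - 101 \cdot 2 \cdot 4 \cdot \frac{2}{3} = 159 - 101 \cdot 2 \cdot \frac{8}{3} = 159 - \frac{1616}{3} = - \frac{1139}{3}$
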